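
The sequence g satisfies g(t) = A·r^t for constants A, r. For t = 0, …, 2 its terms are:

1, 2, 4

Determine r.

Consecutive ratio: 2/1 = 2, and 4/2 = 2, so r = 2.
Then A·2^0 = 1 gives A = 1, and g(t) = 1·2^t.

2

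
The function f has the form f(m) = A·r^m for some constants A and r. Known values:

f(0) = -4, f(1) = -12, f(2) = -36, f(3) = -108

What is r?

3

Consecutive ratio: -12/(-4) = 3, and -36/(-12) = 3, so r = 3.
Then A·3^0 = -4 gives A = -4, and f(m) = -4·3^m.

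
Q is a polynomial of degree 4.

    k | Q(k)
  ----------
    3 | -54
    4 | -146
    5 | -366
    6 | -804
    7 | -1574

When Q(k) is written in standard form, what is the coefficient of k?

-7

Write Q(k) = ak^4 + bk³ + ck² + dk + e; the 5 given values yield a linear system in the 5 coefficients.
Solving, Q(k) = -k^4 + 3k³ - 3k² - 7k - 6.
The coefficient of k is -7.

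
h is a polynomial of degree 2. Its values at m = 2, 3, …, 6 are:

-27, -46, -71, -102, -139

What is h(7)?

First differences: -19, -25, -31, -37. Second differences: -6, -6, -6.
Level-2 differences are constant, so h has degree 2.
Fitting a degree-2 polynomial gives h(m) = -3m² - 4m - 7.
Then h(7) = -182.

-182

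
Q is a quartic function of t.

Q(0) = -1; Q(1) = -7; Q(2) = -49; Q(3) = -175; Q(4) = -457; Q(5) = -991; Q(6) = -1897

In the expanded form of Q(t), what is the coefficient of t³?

First differences: -6, -42, -126, -282, -534, -906. Second differences: -36, -84, -156, -252, -372. Third differences: -48, -72, -96, -120. Fourth differences: -24, -24, -24.
Level-4 differences are constant, so Q has degree 4.
Fitting a degree-4 polynomial gives Q(t) = -t^4 - 2t³ - 5t² + 2t - 1.
The coefficient of t³ is -2.

-2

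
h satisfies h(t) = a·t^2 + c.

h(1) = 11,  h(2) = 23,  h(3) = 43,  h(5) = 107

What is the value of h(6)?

151

From h(1) = 11 and h(2) = 23: 1a + c = 11 and 4a + c = 23.
Subtracting: 3a = 12, so a = 4; then c = 11 − 4·1 = 7.
So h(t) = 4t² + 7, and h(6) = 151.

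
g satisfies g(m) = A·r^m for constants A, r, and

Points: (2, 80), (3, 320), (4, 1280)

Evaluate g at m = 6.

20480

Consecutive ratio: 320/80 = 4, and 1280/320 = 4, so r = 4.
Then A·4^2 = 80 gives A = 5, and g(m) = 5·4^m.
g(6) = 5·4^6 = 20480.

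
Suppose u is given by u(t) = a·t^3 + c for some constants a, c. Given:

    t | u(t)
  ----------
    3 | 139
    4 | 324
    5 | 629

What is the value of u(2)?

From u(3) = 139 and u(4) = 324: 27a + c = 139 and 64a + c = 324.
Subtracting: 37a = 185, so a = 5; then c = 139 − 5·27 = 4.
So u(t) = 5t³ + 4, and u(2) = 44.

44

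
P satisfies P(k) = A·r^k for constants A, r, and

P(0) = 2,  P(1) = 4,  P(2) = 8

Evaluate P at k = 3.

Consecutive ratio: 4/2 = 2, and 8/4 = 2, so r = 2.
Then A·2^0 = 2 gives A = 2, and P(k) = 2·2^k.
P(3) = 2·2^3 = 16.

16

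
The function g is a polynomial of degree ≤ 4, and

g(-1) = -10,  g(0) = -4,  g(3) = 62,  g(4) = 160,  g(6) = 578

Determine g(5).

326

Write g(x) = ax^4 + bx³ + cx² + dx + e; the 5 given values yield a linear system in the 5 coefficients.
Solving, the leading coefficient vanishes, and g(x) = 3x³ - 2x² + x - 4.
Then g(5) = 326.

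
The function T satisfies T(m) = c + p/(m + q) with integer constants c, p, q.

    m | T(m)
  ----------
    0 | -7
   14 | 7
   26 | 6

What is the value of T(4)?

17

(T(m) − c)(m + q) = p for each data point; the three points give a linear system in c and q, then p follows.
Solving: c = 5, q = -2, p = 24, so T(m) = 5 + 24/(m − 2).
Then T(4) = 5 + 24/2 = 17.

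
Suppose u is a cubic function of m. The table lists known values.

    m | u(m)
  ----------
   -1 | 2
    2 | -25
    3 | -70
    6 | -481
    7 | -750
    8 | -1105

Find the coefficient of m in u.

Write u(m) = am³ + bm² + cm + d; the 6 given values yield a linear system in the 4 coefficients.
Solving, u(m) = -2m³ - m² - 2m - 1.
The coefficient of m is -2.

-2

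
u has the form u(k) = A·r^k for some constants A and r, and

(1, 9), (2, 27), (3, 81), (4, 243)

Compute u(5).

Consecutive ratio: 27/9 = 3, and 81/27 = 3, so r = 3.
Then A·3^1 = 9 gives A = 3, and u(k) = 3·3^k.
u(5) = 3·3^5 = 729.

729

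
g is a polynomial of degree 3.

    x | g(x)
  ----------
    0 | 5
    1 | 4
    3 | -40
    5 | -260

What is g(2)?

-5

Write g(x) = ax³ + bx² + cx + d; the 4 given values yield a linear system in the 4 coefficients.
Solving, g(x) = -3x³ + 5x² - 3x + 5.
Then g(2) = -5.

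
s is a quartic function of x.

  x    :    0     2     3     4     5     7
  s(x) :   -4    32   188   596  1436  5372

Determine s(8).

Write s(x) = ax^4 + bx³ + cx² + dx + e; the 6 given values yield a linear system in the 5 coefficients.
Solving, s(x) = 2x^4 + 2x³ - 2x² - 2x - 4.
Then s(8) = 9068.

9068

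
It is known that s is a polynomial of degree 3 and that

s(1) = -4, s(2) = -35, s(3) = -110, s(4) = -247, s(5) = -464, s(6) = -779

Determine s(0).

1

Write s(m) = am³ + bm² + cm + d; the 6 given values yield a linear system in the 4 coefficients.
Solving, s(m) = -3m³ - 4m² + 2m + 1.
Then s(0) = 1.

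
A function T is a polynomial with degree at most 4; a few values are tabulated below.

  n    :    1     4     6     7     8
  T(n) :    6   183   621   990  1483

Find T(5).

358

Write T(n) = an^4 + bn³ + cn² + dn + e; the 5 given values yield a linear system in the 5 coefficients.
Solving, the leading coefficient vanishes, and T(n) = 3n³ - n² + n + 3.
Then T(5) = 358.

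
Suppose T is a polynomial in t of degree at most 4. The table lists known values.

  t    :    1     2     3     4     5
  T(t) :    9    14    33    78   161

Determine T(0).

First differences: 5, 19, 45, 83. Second differences: 14, 26, 38. Third differences: 12, 12.
Level-3 differences are constant, so T has degree 3.
Fitting a degree-3 polynomial gives T(t) = 2t³ - 5t² + 6t + 6.
Then T(0) = 6.

6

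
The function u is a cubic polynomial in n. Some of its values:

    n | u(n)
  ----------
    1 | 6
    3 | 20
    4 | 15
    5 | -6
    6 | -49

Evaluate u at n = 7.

Write u(n) = an³ + bn² + cn + d; the 5 given values yield a linear system in the 4 coefficients.
Solving, u(n) = -n³ + 4n² + 4n - 1.
Then u(7) = -120.

-120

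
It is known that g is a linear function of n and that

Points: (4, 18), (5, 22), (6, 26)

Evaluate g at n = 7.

Write g(n) = an + b; the 3 given values yield a linear system in the 2 coefficients.
Solving, g(n) = 4n + 2.
Then g(7) = 30.

30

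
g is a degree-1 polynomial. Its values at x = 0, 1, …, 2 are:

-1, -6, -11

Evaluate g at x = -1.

First differences: -5, -5.
Level-1 differences are constant, so g has degree 1.
Fitting a degree-1 polynomial gives g(x) = -5x - 1.
Then g(-1) = 4.

4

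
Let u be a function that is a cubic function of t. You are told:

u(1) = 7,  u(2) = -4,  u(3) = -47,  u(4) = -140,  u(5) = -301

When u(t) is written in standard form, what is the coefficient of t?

4

First differences: -11, -43, -93, -161. Second differences: -32, -50, -68. Third differences: -18, -18.
Level-3 differences are constant, so u has degree 3.
Fitting a degree-3 polynomial gives u(t) = -3t³ + 2t² + 4t + 4.
The coefficient of t is 4.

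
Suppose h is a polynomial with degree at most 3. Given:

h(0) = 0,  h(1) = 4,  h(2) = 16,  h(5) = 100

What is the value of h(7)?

Write h(t) = at³ + bt² + ct + d; the 4 given values yield a linear system in the 4 coefficients.
Solving, the leading coefficient vanishes, and h(t) = 4t².
Then h(7) = 196.

196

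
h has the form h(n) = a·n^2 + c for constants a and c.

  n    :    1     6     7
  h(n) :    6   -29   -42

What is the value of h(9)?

From h(1) = 6 and h(6) = -29: 1a + c = 6 and 36a + c = -29.
Subtracting: 35a = -35, so a = -1; then c = 6 − (-1)·1 = 7.
So h(n) = -1n² + 7, and h(9) = -74.

-74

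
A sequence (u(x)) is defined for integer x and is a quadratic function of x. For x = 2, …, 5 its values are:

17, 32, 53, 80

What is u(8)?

197

Write u(x) = ax² + bx + c; the 4 given values yield a linear system in the 3 coefficients.
Solving, u(x) = 3x² + 5.
Then u(8) = 197.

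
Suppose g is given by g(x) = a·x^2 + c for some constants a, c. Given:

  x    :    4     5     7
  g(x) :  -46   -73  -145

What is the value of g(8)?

-190

From g(4) = -46 and g(5) = -73: 16a + c = -46 and 25a + c = -73.
Subtracting: 9a = -27, so a = -3; then c = -46 − (-3)·16 = 2.
So g(x) = -3x² + 2, and g(8) = -190.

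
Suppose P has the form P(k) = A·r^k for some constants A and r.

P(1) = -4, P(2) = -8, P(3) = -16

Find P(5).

-64

Consecutive ratio: -8/(-4) = 2, and -16/(-8) = 2, so r = 2.
Then A·2^1 = -4 gives A = -2, and P(k) = -2·2^k.
P(5) = -2·2^5 = -64.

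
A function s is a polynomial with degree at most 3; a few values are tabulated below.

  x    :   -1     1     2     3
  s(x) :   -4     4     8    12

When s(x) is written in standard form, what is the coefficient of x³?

0

Write s(x) = ax³ + bx² + cx + d; the 4 given values yield a linear system in the 4 coefficients.
Solving, the top 2 coefficients vanish, and s(x) = 4x.
The coefficient of x³ is 0.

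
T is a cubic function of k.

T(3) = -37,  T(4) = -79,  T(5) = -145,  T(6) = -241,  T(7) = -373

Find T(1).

First differences: -42, -66, -96, -132. Second differences: -24, -30, -36. Third differences: -6, -6.
Level-3 differences are constant, so T has degree 3.
Fitting a degree-3 polynomial gives T(k) = -k³ - 5k + 5.
Then T(1) = -1.

-1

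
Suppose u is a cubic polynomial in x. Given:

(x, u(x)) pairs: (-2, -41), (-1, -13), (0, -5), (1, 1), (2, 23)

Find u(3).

First differences: 28, 8, 6, 22. Second differences: -20, -2, 16. Third differences: 18, 18.
Level-3 differences are constant, so u has degree 3.
Extending the table by one column gives the next first difference 56, so u(3) = 23 + 56 = 79.

79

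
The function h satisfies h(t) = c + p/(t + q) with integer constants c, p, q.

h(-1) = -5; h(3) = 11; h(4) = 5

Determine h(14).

(h(t) − c)(t + q) = p for each data point; the three points give a linear system in c and q, then p follows.
Solving: c = -1, q = -2, p = 12, so h(t) = -1 + 12/(t − 2).
Then h(14) = -1 + 12/12 = 0.

0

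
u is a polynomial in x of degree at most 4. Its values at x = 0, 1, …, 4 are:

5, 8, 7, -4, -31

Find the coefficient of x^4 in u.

0

First differences: 3, -1, -11, -27. Second differences: -4, -10, -16. Third differences: -6, -6.
Level-3 differences are constant, so u has degree 3.
Fitting a degree-3 polynomial gives u(x) = -x³ + x² + 3x + 5.
The coefficient of x^4 is 0.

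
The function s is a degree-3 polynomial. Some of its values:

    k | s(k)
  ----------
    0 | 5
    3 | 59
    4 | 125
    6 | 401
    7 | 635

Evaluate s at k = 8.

949

Write s(k) = ak³ + bk² + ck + d; the 5 given values yield a linear system in the 4 coefficients.
Solving, s(k) = 2k³ - 2k² + 6k + 5.
Then s(8) = 949.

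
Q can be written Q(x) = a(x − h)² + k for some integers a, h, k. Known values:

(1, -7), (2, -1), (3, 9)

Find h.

First differences 6, 10; second difference 4 = 2a, so a = 2.
Expanding, the x-coefficient is −2ah = -4h; matching it to the data gives h = 0, and then k = -9.
So Q(x) = 2(x + 0)² − 9.
Hence h = 0.

0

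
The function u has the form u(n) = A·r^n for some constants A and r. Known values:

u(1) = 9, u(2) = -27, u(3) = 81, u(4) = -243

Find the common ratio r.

-3

Consecutive ratio: -27/9 = -3, and 81/(-27) = -3, so r = -3.
Then A·(-3)^1 = 9 gives A = -3, and u(n) = -3·(-3)^n.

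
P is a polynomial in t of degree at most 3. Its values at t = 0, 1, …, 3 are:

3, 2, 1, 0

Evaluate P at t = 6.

First differences: -1, -1, -1.
Level-1 differences are constant, so P has degree 1.
Fitting a degree-1 polynomial gives P(t) = -t + 3.
Then P(6) = -3.

-3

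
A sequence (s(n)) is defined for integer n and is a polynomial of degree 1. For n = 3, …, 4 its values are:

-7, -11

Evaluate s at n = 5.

Write s(n) = an + b; the 2 given values yield a linear system in the 2 coefficients.
Solving, s(n) = -4n + 5.
Then s(5) = -15.

-15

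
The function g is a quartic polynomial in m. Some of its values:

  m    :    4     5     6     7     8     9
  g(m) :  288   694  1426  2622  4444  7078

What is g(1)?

6

Write g(m) = am^4 + bm³ + cm² + dm + e; the 6 given values yield a linear system in the 5 coefficients.
Solving, g(m) = m^4 + m³ - 3m² + 3m + 4.
Then g(1) = 6.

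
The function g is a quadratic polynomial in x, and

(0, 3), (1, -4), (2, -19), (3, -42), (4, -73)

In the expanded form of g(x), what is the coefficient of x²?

-4

First differences: -7, -15, -23, -31. Second differences: -8, -8, -8.
Level-2 differences are constant, so g has degree 2.
Fitting a degree-2 polynomial gives g(x) = -4x² - 3x + 3.
The coefficient of x² is -4.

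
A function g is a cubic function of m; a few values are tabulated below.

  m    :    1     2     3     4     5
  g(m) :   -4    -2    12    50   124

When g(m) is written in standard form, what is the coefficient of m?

6

First differences: 2, 14, 38, 74. Second differences: 12, 24, 36. Third differences: 12, 12.
Level-3 differences are constant, so g has degree 3.
Fitting a degree-3 polynomial gives g(m) = 2m³ - 6m² + 6m - 6.
The coefficient of m is 6.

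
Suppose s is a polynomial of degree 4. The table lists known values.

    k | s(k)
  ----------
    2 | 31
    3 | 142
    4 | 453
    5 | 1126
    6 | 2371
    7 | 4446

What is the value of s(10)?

First differences: 111, 311, 673, 1245, 2075. Second differences: 200, 362, 572, 830. Third differences: 162, 210, 258. Fourth differences: 48, 48.
Level-4 differences are constant, so s has degree 4.
Fitting a degree-4 polynomial gives s(k) = 2k^4 - k³ - k² + 5k + 1.
Then s(10) = 18951.

18951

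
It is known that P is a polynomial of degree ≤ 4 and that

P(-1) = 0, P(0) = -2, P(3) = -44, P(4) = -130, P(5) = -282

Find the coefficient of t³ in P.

-3

Write P(t) = at^4 + bt³ + ct² + dt + e; the 5 given values yield a linear system in the 5 coefficients.
Solving, the leading coefficient vanishes, and P(t) = -3t³ + 3t² + 4t - 2.
The coefficient of t³ is -3.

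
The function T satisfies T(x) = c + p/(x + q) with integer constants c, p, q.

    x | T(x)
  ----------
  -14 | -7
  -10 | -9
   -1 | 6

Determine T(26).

-3

(T(x) − c)(x + q) = p for each data point; the three points give a linear system in c and q, then p follows.
Solving: c = -4, q = 4, p = 30, so T(x) = -4 + 30/(x + 4).
Then T(26) = -4 + 30/30 = -3.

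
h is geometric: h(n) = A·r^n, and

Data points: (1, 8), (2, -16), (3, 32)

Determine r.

Consecutive ratio: -16/8 = -2, and 32/(-16) = -2, so r = -2.
Then A·(-2)^1 = 8 gives A = -4, and h(n) = -4·(-2)^n.

-2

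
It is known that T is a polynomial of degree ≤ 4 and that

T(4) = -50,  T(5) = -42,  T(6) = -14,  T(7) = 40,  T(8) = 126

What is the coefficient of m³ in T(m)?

Write T(m) = am^4 + bm³ + cm² + dm + e; the 5 given values yield a linear system in the 5 coefficients.
Solving, the leading coefficient vanishes, and T(m) = m³ - 5m² - 8m - 2.
The coefficient of m³ is 1.

1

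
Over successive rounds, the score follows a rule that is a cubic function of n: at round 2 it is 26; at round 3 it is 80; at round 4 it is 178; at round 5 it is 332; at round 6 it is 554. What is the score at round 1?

4

Write the value at n as f(n).
First differences: 54, 98, 154, 222. Second differences: 44, 56, 68. Third differences: 12, 12.
Level-3 differences are constant, so f has degree 3.
Fitting a degree-3 polynomial gives f(n) = 2n³ + 4n² - 4n + 2.
Then f(1) = 4.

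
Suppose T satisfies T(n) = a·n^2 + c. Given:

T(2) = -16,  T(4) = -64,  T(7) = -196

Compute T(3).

-36

From T(2) = -16 and T(4) = -64: 4a + c = -16 and 16a + c = -64.
Subtracting: 12a = -48, so a = -4; then c = -16 − (-4)·4 = 0.
So T(n) = -4n² + 0, and T(3) = -36.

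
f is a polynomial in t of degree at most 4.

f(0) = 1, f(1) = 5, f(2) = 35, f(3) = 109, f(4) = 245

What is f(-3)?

First differences: 4, 30, 74, 136. Second differences: 26, 44, 62. Third differences: 18, 18.
Level-3 differences are constant, so f has degree 3.
Fitting a degree-3 polynomial gives f(t) = 3t³ + 4t² - 3t + 1.
Then f(-3) = -35.

-35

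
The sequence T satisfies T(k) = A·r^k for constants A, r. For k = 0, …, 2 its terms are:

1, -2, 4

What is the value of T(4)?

Consecutive ratio: -2/1 = -2, and 4/(-2) = -2, so r = -2.
Then A·(-2)^0 = 1 gives A = 1, and T(k) = 1·(-2)^k.
T(4) = 1·(-2)^4 = 16.

16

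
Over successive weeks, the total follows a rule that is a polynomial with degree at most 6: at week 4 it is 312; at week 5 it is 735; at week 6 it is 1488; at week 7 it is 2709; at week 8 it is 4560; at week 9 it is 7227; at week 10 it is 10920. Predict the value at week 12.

Write the value at t as P(t).
First differences: 423, 753, 1221, 1851, 2667, 3693. Second differences: 330, 468, 630, 816, 1026. Third differences: 138, 162, 186, 210. Fourth differences: 24, 24, 24.
Level-4 differences are constant, so P has degree 4.
Fitting a degree-4 polynomial gives P(t) = t^4 + t³ - t² + 2t.
Then P(12) = 22344.

22344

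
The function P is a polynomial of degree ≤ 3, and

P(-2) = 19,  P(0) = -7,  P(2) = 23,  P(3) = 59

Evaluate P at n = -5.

163

Write P(n) = an³ + bn² + cn + d; the 4 given values yield a linear system in the 4 coefficients.
Solving, the leading coefficient vanishes, and P(n) = 7n² + n - 7.
Then P(-5) = 163.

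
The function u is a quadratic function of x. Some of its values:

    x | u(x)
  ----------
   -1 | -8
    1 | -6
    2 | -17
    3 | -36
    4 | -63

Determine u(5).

-98

Write u(x) = ax² + bx + c; the 5 given values yield a linear system in the 3 coefficients.
Solving, u(x) = -4x² + x - 3.
Then u(5) = -98.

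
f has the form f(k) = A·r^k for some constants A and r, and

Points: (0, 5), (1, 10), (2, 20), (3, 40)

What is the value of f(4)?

80

Consecutive ratio: 10/5 = 2, and 20/10 = 2, so r = 2.
Then A·2^0 = 5 gives A = 5, and f(k) = 5·2^k.
f(4) = 5·2^4 = 80.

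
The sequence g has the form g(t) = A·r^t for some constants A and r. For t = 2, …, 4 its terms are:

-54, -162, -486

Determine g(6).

-4374

Consecutive ratio: -162/(-54) = 3, and -486/(-162) = 3, so r = 3.
Then A·3^2 = -54 gives A = -6, and g(t) = -6·3^t.
g(6) = -6·3^6 = -4374.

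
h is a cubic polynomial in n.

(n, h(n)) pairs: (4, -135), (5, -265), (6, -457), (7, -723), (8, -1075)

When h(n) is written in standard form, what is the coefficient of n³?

-2

First differences: -130, -192, -266, -352. Second differences: -62, -74, -86. Third differences: -12, -12.
Level-3 differences are constant, so h has degree 3.
Fitting a degree-3 polynomial gives h(n) = -2n³ - n² + n + 5.
The coefficient of n³ is -2.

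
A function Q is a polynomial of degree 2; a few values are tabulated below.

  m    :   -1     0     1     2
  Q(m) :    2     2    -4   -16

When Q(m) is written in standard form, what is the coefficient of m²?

-3

First differences: 0, -6, -12. Second differences: -6, -6.
Level-2 differences are constant, so Q has degree 2.
Fitting a degree-2 polynomial gives Q(m) = -3m² - 3m + 2.
The coefficient of m² is -3.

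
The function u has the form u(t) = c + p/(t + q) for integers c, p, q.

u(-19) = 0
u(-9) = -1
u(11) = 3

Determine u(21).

(u(t) − c)(t + q) = p for each data point; the three points give a linear system in c and q, then p follows.
Solving: c = 1, q = -1, p = 20, so u(t) = 1 + 20/(t − 1).
Then u(21) = 1 + 20/20 = 2.

2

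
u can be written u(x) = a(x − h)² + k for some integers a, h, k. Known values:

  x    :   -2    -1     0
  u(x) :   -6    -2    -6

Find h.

-1

First differences 4, -4; second difference -8 = 2a, so a = -4.
Expanding, the x-coefficient is −2ah = 8h; matching it to the data gives h = -1, and then k = -2.
So u(x) = -4(x + 1)² − 2.
Hence h = -1.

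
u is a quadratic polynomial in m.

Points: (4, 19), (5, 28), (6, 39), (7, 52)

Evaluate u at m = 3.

12

First differences: 9, 11, 13. Second differences: 2, 2.
Level-2 differences are constant, so u has degree 2.
Fitting a degree-2 polynomial gives u(m) = m² + 3.
Then u(3) = 12.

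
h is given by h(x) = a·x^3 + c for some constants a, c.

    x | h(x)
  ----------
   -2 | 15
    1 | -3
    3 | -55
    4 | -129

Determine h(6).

-433

From h(-2) = 15 and h(1) = -3: -8a + c = 15 and 1a + c = -3.
Subtracting: 9a = -18, so a = -2; then c = 15 − (-2)·(-8) = -1.
So h(x) = -2x³ − 1, and h(6) = -433.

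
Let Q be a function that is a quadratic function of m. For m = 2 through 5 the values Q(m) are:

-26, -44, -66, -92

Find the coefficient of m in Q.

Write Q(m) = am² + bm + c; the 4 given values yield a linear system in the 3 coefficients.
Solving, Q(m) = -2m² - 8m - 2.
The coefficient of m is -8.

-8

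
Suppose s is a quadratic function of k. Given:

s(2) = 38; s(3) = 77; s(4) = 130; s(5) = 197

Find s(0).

2

First differences: 39, 53, 67. Second differences: 14, 14.
Level-2 differences are constant, so s has degree 2.
Fitting a degree-2 polynomial gives s(k) = 7k² + 4k + 2.
Then s(0) = 2.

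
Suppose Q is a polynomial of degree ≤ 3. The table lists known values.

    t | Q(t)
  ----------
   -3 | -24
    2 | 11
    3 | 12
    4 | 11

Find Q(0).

3

Write Q(t) = at³ + bt² + ct + d; the 4 given values yield a linear system in the 4 coefficients.
Solving, the leading coefficient vanishes, and Q(t) = -t² + 6t + 3.
Then Q(0) = 3.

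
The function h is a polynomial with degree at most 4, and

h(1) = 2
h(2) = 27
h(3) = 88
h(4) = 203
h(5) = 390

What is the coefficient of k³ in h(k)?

3

First differences: 25, 61, 115, 187. Second differences: 36, 54, 72. Third differences: 18, 18.
Level-3 differences are constant, so h has degree 3.
Fitting a degree-3 polynomial gives h(k) = 3k³ + 4k - 5.
The coefficient of k³ is 3.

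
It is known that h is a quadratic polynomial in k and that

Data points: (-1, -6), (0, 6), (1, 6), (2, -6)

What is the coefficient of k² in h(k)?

-6

First differences: 12, 0, -12. Second differences: -12, -12.
Level-2 differences are constant, so h has degree 2.
Fitting a degree-2 polynomial gives h(k) = -6k² + 6k + 6.
The coefficient of k² is -6.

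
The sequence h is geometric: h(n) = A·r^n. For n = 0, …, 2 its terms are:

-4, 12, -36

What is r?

-3

Consecutive ratio: 12/(-4) = -3, and -36/12 = -3, so r = -3.
Then A·(-3)^0 = -4 gives A = -4, and h(n) = -4·(-3)^n.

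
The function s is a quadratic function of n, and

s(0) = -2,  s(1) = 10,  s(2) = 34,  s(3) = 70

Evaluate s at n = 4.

118

First differences: 12, 24, 36. Second differences: 12, 12.
Level-2 differences are constant, so s has degree 2.
Fitting a degree-2 polynomial gives s(n) = 6n² + 6n - 2.
Then s(4) = 118.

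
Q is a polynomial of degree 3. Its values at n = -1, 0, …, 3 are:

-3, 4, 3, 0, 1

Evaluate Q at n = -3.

-65

First differences: 7, -1, -3, 1. Second differences: -8, -2, 4. Third differences: 6, 6.
Level-3 differences are constant, so Q has degree 3.
Fitting a degree-3 polynomial gives Q(n) = n³ - 4n² + 2n + 4.
Then Q(-3) = -65.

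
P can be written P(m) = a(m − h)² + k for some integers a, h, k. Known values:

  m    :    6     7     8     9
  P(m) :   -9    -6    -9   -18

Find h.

First differences 3, -3, -9; second difference -6 = 2a, so a = -3.
Expanding, the m-coefficient is −2ah = 6h; matching it to the data gives h = 7, and then k = -6.
So P(m) = -3(m − 7)² − 6.
Hence h = 7.

7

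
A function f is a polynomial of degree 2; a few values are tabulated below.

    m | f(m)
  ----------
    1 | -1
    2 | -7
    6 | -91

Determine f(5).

-61

Write f(m) = am² + bm + c; the 3 given values yield a linear system in the 3 coefficients.
Solving, f(m) = -3m² + 3m - 1.
Then f(5) = -61.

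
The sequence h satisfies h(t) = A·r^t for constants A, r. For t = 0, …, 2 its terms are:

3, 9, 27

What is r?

3

Consecutive ratio: 9/3 = 3, and 27/9 = 3, so r = 3.
Then A·3^0 = 3 gives A = 3, and h(t) = 3·3^t.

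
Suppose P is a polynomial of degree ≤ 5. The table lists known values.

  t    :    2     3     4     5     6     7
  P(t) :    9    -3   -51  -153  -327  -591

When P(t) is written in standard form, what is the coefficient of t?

0

First differences: -12, -48, -102, -174, -264. Second differences: -36, -54, -72, -90. Third differences: -18, -18, -18.
Level-3 differences are constant, so P has degree 3.
Fitting a degree-3 polynomial gives P(t) = -3t³ + 9t² - 3.
The coefficient of t is 0.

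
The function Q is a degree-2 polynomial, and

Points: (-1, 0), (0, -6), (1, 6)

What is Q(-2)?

Write Q(x) = ax² + bx + c; the 3 given values yield a linear system in the 3 coefficients.
Solving, Q(x) = 9x² + 3x - 6.
Then Q(-2) = 24.

24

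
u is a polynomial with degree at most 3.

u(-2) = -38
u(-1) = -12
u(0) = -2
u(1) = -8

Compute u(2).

-30

First differences: 26, 10, -6. Second differences: -16, -16.
Level-2 differences are constant, so u has degree 2.
Fitting a degree-2 polynomial gives u(k) = -8k² + 2k - 2.
Then u(2) = -30.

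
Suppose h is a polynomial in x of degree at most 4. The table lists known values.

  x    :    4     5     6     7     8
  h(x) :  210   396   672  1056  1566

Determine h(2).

First differences: 186, 276, 384, 510. Second differences: 90, 108, 126. Third differences: 18, 18.
Level-3 differences are constant, so h has degree 3.
Fitting a degree-3 polynomial gives h(x) = 3x³ + 3x + 6.
Then h(2) = 36.

36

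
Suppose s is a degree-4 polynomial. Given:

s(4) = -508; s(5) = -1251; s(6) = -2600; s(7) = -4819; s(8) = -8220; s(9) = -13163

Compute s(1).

5

First differences: -743, -1349, -2219, -3401, -4943. Second differences: -606, -870, -1182, -1542. Third differences: -264, -312, -360. Fourth differences: -48, -48.
Level-4 differences are constant, so s has degree 4.
Fitting a degree-4 polynomial gives s(m) = -2m^4 - m² + 4m + 4.
Then s(1) = 5.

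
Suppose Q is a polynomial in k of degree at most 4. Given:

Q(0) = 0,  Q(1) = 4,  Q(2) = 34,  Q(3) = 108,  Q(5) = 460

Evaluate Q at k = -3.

Write Q(k) = ak^4 + bk³ + ck² + dk + e; the 5 given values yield a linear system in the 5 coefficients.
Solving, the leading coefficient vanishes, and Q(k) = 3k³ + 4k² - 3k.
Then Q(-3) = -36.

-36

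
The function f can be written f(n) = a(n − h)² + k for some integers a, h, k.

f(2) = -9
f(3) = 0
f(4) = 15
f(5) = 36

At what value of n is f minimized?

First differences 9, 15, 21; second difference 6 = 2a, so a = 3.
Expanding, the n-coefficient is −2ah = -6h; matching it to the data gives h = 1, and then k = -12.
So f(n) = 3(n − 1)² − 12.
Hence h = 1.

1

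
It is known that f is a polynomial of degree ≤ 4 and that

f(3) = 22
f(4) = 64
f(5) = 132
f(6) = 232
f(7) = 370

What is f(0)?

First differences: 42, 68, 100, 138. Second differences: 26, 32, 38. Third differences: 6, 6.
Level-3 differences are constant, so f has degree 3.
Fitting a degree-3 polynomial gives f(x) = x³ + x² - 2x - 8.
The constant term is f(0) = -8.

-8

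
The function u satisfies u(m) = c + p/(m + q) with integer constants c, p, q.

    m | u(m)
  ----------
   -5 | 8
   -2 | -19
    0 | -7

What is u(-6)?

(u(m) − c)(m + q) = p for each data point; the three points give a linear system in c and q, then p follows.
Solving: c = -1, q = 3, p = -18, so u(m) = -1 − 18/(m + 3).
Then u(-6) = -1 − 18/(-3) = 5.

5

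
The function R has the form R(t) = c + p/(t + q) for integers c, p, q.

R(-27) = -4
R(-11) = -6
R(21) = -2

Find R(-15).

-5

(R(t) − c)(t + q) = p for each data point; the three points give a linear system in c and q, then p follows.
Solving: c = -3, q = 3, p = 24, so R(t) = -3 + 24/(t + 3).
Then R(-15) = -3 + 24/(-12) = -5.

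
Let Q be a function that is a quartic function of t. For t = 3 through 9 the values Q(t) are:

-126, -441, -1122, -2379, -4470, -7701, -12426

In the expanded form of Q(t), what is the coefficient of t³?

1

First differences: -315, -681, -1257, -2091, -3231, -4725. Second differences: -366, -576, -834, -1140, -1494. Third differences: -210, -258, -306, -354. Fourth differences: -48, -48, -48.
Level-4 differences are constant, so Q has degree 4.
Fitting a degree-4 polynomial gives Q(t) = -2t^4 + t³ - t² + 5t + 3.
The coefficient of t³ is 1.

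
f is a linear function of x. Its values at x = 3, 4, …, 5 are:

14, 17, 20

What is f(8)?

Write f(x) = ax + b; the 3 given values yield a linear system in the 2 coefficients.
Solving, f(x) = 3x + 5.
Then f(8) = 29.

29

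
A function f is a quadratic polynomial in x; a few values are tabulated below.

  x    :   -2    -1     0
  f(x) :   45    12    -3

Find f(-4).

Write f(x) = ax² + bx + c; the 3 given values yield a linear system in the 3 coefficients.
Solving, f(x) = 9x² - 6x - 3.
Then f(-4) = 165.

165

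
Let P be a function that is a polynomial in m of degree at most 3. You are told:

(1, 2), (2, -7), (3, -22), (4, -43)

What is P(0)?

First differences: -9, -15, -21. Second differences: -6, -6.
Level-2 differences are constant, so P has degree 2.
Fitting a degree-2 polynomial gives P(m) = -3m² + 5.
The constant term is P(0) = 5.

5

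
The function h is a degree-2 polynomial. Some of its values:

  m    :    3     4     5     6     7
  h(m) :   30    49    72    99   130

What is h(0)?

Write h(m) = am² + bm + c; the 5 given values yield a linear system in the 3 coefficients.
Solving, h(m) = 2m² + 5m - 3.
The constant term is h(0) = -3.

-3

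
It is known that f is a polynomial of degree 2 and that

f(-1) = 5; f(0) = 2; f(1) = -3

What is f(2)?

-10

Write f(m) = am² + bm + c; the 3 given values yield a linear system in the 3 coefficients.
Solving, f(m) = -m² - 4m + 2.
Then f(2) = -10.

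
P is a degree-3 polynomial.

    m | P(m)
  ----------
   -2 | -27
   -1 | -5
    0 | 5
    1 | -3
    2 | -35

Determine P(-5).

First differences: 22, 10, -8, -32. Second differences: -12, -18, -24. Third differences: -6, -6.
Level-3 differences are constant, so P has degree 3.
Fitting a degree-3 polynomial gives P(m) = -m³ - 9m² + 2m + 5.
Then P(-5) = -105.

-105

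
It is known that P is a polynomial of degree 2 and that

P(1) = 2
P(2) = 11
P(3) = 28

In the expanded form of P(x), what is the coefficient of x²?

4

Write P(x) = ax² + bx + c; the 3 given values yield a linear system in the 3 coefficients.
Solving, P(x) = 4x² - 3x + 1.
The coefficient of x² is 4.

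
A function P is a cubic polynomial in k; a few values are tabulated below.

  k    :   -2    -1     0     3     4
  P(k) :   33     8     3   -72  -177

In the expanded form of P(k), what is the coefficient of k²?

Write P(k) = ak³ + bk² + ck + d; the 5 given values yield a linear system in the 4 coefficients.
Solving, P(k) = -3k³ + k² - k + 3.
The coefficient of k² is 1.

1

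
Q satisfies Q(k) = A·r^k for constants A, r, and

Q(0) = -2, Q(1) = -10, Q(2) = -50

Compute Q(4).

Consecutive ratio: -10/(-2) = 5, and -50/(-10) = 5, so r = 5.
Then A·5^0 = -2 gives A = -2, and Q(k) = -2·5^k.
Q(4) = -2·5^4 = -1250.

-1250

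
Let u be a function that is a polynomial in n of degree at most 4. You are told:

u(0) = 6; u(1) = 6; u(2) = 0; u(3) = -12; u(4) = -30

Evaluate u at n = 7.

-120

First differences: 0, -6, -12, -18. Second differences: -6, -6, -6.
Level-2 differences are constant, so u has degree 2.
Fitting a degree-2 polynomial gives u(n) = -3n² + 3n + 6.
Then u(7) = -120.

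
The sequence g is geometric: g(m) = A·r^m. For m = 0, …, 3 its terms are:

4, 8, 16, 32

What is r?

Consecutive ratio: 8/4 = 2, and 16/8 = 2, so r = 2.
Then A·2^0 = 4 gives A = 4, and g(m) = 4·2^m.

2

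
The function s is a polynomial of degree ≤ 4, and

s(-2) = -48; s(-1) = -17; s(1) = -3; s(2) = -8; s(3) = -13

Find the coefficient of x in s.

Write s(x) = ax^4 + bx³ + cx² + dx + e; the 5 given values yield a linear system in the 5 coefficients.
Solving, the leading coefficient vanishes, and s(x) = x³ - 6x² + 6x - 4.
The coefficient of x is 6.

6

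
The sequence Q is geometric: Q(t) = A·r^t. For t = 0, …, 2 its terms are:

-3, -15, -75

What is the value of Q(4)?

Consecutive ratio: -15/(-3) = 5, and -75/(-15) = 5, so r = 5.
Then A·5^0 = -3 gives A = -3, and Q(t) = -3·5^t.
Q(4) = -3·5^4 = -1875.

-1875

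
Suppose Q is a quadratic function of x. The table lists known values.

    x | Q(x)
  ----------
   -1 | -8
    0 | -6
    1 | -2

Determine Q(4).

22

Write Q(x) = ax² + bx + c; the 3 given values yield a linear system in the 3 coefficients.
Solving, Q(x) = x² + 3x - 6.
Then Q(4) = 22.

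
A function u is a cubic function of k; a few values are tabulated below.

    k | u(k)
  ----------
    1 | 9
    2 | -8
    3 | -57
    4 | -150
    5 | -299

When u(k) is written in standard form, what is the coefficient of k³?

-2

First differences: -17, -49, -93, -149. Second differences: -32, -44, -56. Third differences: -12, -12.
Level-3 differences are constant, so u has degree 3.
Fitting a degree-3 polynomial gives u(k) = -2k³ - 4k² + 9k + 6.
The coefficient of k³ is -2.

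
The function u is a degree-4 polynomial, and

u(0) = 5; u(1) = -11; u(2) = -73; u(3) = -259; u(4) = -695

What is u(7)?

Write u(t) = at^4 + bt³ + ct² + dt + e; the 5 given values yield a linear system in the 5 coefficients.
Solving, u(t) = -2t^4 - t³ - 6t² - 7t + 5.
Then u(7) = -5483.

-5483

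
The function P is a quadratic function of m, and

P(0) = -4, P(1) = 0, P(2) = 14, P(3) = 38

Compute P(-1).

First differences: 4, 14, 24. Second differences: 10, 10.
Level-2 differences are constant, so P has degree 2.
Fitting a degree-2 polynomial gives P(m) = 5m² - m - 4.
Then P(-1) = 2.

2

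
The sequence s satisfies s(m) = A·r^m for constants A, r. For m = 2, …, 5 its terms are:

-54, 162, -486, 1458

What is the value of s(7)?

13122

Consecutive ratio: 162/(-54) = -3, and -486/162 = -3, so r = -3.
Then A·(-3)^2 = -54 gives A = -6, and s(m) = -6·(-3)^m.
s(7) = -6·(-3)^7 = 13122.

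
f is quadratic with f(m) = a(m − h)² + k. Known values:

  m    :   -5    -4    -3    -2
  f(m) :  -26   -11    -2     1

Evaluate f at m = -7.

-74

First differences 15, 9, 3; second difference -6 = 2a, so a = -3.
Expanding, the m-coefficient is −2ah = 6h; matching it to the data gives h = -2, and then k = 1.
So f(m) = -3(m + 2)² + 1.
f(-7) = -3·(-5)² + 1 = -74.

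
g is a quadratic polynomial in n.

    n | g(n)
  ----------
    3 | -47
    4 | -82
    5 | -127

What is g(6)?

Write g(n) = an² + bn + c; the 3 given values yield a linear system in the 3 coefficients.
Solving, g(n) = -5n² - 2.
Then g(6) = -182.

-182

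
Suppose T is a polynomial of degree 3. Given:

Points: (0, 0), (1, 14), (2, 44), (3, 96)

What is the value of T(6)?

Write T(x) = ax³ + bx² + cx + d; the 4 given values yield a linear system in the 4 coefficients.
Solving, T(x) = x³ + 5x² + 8x.
Then T(6) = 444.

444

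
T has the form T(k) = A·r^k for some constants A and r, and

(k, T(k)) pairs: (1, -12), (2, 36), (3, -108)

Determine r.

-3

Consecutive ratio: 36/(-12) = -3, and -108/36 = -3, so r = -3.
Then A·(-3)^1 = -12 gives A = 4, and T(k) = 4·(-3)^k.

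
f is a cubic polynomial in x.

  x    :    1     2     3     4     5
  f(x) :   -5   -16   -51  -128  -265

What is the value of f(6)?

First differences: -11, -35, -77, -137. Second differences: -24, -42, -60. Third differences: -18, -18.
Level-3 differences are constant, so f has degree 3.
Fitting a degree-3 polynomial gives f(x) = -3x³ + 6x² - 8x.
Then f(6) = -480.

-480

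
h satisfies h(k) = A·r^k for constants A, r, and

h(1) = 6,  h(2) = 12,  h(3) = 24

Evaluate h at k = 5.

Consecutive ratio: 12/6 = 2, and 24/12 = 2, so r = 2.
Then A·2^1 = 6 gives A = 3, and h(k) = 3·2^k.
h(5) = 3·2^5 = 96.

96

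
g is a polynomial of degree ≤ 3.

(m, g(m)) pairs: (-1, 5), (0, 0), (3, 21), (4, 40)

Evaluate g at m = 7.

Write g(m) = am³ + bm² + cm + d; the 4 given values yield a linear system in the 4 coefficients.
Solving, the leading coefficient vanishes, and g(m) = 3m² - 2m.
Then g(7) = 133.

133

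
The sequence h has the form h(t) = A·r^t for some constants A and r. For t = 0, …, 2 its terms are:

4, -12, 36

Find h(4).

Consecutive ratio: -12/4 = -3, and 36/(-12) = -3, so r = -3.
Then A·(-3)^0 = 4 gives A = 4, and h(t) = 4·(-3)^t.
h(4) = 4·(-3)^4 = 324.

324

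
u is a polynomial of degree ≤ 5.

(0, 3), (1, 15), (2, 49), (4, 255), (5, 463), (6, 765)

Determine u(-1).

Write u(k) = ak^5 + bk^4 + ck³ + dk² + ek + p; the 6 given values yield a linear system in the 6 coefficients.
Solving, the top 2 coefficients vanish, and u(k) = 3k³ + 2k² + 7k + 3.
Then u(-1) = -5.

-5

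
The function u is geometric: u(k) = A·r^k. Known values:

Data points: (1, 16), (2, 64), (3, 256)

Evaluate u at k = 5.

Consecutive ratio: 64/16 = 4, and 256/64 = 4, so r = 4.
Then A·4^1 = 16 gives A = 4, and u(k) = 4·4^k.
u(5) = 4·4^5 = 4096.

4096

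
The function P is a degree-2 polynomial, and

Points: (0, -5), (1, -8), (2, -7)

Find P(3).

-2

Write P(m) = am² + bm + c; the 3 given values yield a linear system in the 3 coefficients.
Solving, P(m) = 2m² - 5m - 5.
Then P(3) = -2.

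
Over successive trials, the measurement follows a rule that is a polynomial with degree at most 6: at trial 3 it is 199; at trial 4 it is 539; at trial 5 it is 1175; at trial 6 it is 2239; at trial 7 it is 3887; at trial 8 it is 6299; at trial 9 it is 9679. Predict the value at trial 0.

Write the value at t as Q(t).
First differences: 340, 636, 1064, 1648, 2412, 3380. Second differences: 296, 428, 584, 764, 968. Third differences: 132, 156, 180, 204. Fourth differences: 24, 24, 24.
Level-4 differences are constant, so Q has degree 4.
Fitting a degree-4 polynomial gives Q(t) = t^4 + 4t³ + 3t² - 4t - 5.
Then Q(0) = -5.

-5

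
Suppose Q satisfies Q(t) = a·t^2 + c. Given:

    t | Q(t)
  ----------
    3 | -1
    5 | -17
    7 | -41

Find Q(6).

From Q(3) = -1 and Q(5) = -17: 9a + c = -1 and 25a + c = -17.
Subtracting: 16a = -16, so a = -1; then c = -1 − (-1)·9 = 8.
So Q(t) = -1t² + 8, and Q(6) = -28.

-28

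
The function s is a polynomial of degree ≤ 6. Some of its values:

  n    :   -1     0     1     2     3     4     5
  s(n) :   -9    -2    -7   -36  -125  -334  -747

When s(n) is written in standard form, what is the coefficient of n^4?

-1

First differences: 7, -5, -29, -89, -209, -413. Second differences: -12, -24, -60, -120, -204. Third differences: -12, -36, -60, -84. Fourth differences: -24, -24, -24.
Level-4 differences are constant, so s has degree 4.
Fitting a degree-4 polynomial gives s(n) = -n^4 - 5n² + n - 2.
The coefficient of n^4 is -1.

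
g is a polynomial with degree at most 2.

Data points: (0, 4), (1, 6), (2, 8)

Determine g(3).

First differences: 2, 2.
Level-1 differences are constant, so g has degree 1.
Fitting a degree-1 polynomial gives g(m) = 2m + 4.
Then g(3) = 10.

10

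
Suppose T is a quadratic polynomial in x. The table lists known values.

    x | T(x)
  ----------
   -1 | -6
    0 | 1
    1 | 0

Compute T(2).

Write T(x) = ax² + bx + c; the 3 given values yield a linear system in the 3 coefficients.
Solving, T(x) = -4x² + 3x + 1.
Then T(2) = -9.

-9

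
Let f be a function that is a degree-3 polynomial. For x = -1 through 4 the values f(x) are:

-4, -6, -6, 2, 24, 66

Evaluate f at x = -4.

-46

First differences: -2, 0, 8, 22, 42. Second differences: 2, 8, 14, 20. Third differences: 6, 6, 6.
Level-3 differences are constant, so f has degree 3.
Fitting a degree-3 polynomial gives f(x) = x³ + x² - 2x - 6.
Then f(-4) = -46.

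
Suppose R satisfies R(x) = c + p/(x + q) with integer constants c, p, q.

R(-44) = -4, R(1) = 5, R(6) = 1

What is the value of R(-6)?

-23

(R(x) − c)(x + q) = p for each data point; the three points give a linear system in c and q, then p follows.
Solving: c = -3, q = 4, p = 40, so R(x) = -3 + 40/(x + 4).
Then R(-6) = -3 + 40/(-2) = -23.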